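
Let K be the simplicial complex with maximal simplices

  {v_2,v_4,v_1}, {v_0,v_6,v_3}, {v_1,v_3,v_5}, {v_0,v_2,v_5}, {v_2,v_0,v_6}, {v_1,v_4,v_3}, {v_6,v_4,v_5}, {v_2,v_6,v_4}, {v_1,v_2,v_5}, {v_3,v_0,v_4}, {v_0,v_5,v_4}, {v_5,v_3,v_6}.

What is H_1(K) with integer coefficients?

Take the total order v_0 < v_1 < v_2 < v_3 < v_4 < v_5 < v_6 on the vertex set. Then K (dimension 2) consists of the simplices:

  0-simplices (7): [v_0], [v_1], [v_2], [v_3], [v_4], [v_5], [v_6]
  1-simplices (18): (18 of them)
  2-simplices (12): (12 of them)

so the chain groups are C_0 ≅ Z^7, C_1 ≅ Z^18, C_2 ≅ Z^12.

The boundary map ∂_1: C_1 → C_0 sends each edge [p,q] (with p < q) to q − p. For instance
  ∂[v_3,v_5] = [v_5] − [v_3].
As a 7×18 matrix over Z this has rank 6, with invariant factors (1,1,1,1,1,1).

Boundary ∂_2: C_2 → C_1 acts by ∂[p,q,r] = [q,r] − [p,r] + [p,q]. For instance
  ∂[v_0,v_2,v_5] = [v_2,v_5] − [v_0,v_5] + [v_0,v_2],
  ∂[v_0,v_3,v_6] = [v_3,v_6] − [v_0,v_6] + [v_0,v_3].
As a 18×12 matrix over Z this has rank 12, with invariant factors (1,1,1,1,1,1,1,1,1,1,1,2).

From H_k ≅ ker(∂_k) / im(∂_{k+1}) we obtain:

  H_1: rank ker ∂_1 − rank ∂_2 = (18 − 6) − 12 = 0, and ∂_2 has invariant factor 2 > 1, so H_1 = Z/2Z.

(K is a triangulation of the real projective plane RP^2.)

H_1 ≅ Z/2Z.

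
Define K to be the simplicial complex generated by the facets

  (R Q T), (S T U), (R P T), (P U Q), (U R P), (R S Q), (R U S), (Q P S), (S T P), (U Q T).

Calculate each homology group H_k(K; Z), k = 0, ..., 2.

H_0 ≅ Z,  H_1 ≅ Z_2,  H_2 = 0.

Fix the vertex order P < Q < R < S < T < U and write every simplex with vertices in increasing order. Then dim K = 2 and the simplices of K are:

  0-simplices (6): P, Q, R, S, T, U
  1-simplices (15): PQ, PR, PS, PT, PU, QR, QS, QT, QU, RS, RT, RU, ST, SU, TU
  2-simplices (10): PQS, PQU, PRT, PRU, PST, QRS, QRT, QTU, RSU, STU

giving chain groups C_0 ≅ Z^6, C_1 ≅ Z^15, C_2 ≅ Z^10.

∂_1: C_1 → C_0 is given by ∂[p,q] = [q] − [p]. For instance
  ∂RT = T − R.
The resulting 6×15 matrix has rank 5, and its Smith normal form has invariant factors (1,1,1,1,1).

Boundary ∂_2: C_2 → C_1 maps a triangle to the signed sum of its edges. For instance
  ∂PQS = QS − PS + PQ,
  ∂QRS = RS − QS + QR.
This gives a 15×10 integer matrix of rank 10; reducing to Smith normal form yields diagonal entries (1,1,1,1,1,1,1,1,1,2).

Now H_k = ker ∂_k / im ∂_{k+1}, so:

  H_0: rank C_0 − rank ∂_1 = 6 − 5 = 1, and the invariant factors of ∂_1 are all 1, so H_0 ≅ Z.
  H_1: rank ker ∂_1 − rank ∂_2 = (15 − 5) − 10 = 0, and ∂_2 has invariant factor 2 > 1, so H_1 ≅ Z_2.
  H_2: rank ker ∂_2 − rank ∂_3 = (10 − 10) − 0 = 0, and there is no ∂_3, so H_2 ≅ 0.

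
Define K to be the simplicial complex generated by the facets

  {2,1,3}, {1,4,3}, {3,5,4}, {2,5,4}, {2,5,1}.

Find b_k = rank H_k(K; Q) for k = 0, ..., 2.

K has 5 vertices, 10 edges, 5 triangles.
rank ∂_0 = 0, rank ∂_1 = 4 ⇒ b_0 = 5 − 0 − 4 = 1; all invariant factors of ∂_1 are 1 so no torsion. So H_0 ≅ Z.
rank ∂_1 = 4, rank ∂_2 = 5 ⇒ b_1 = 10 − 4 − 5 = 1; all invariant factors of ∂_2 are 1 so no torsion. So H_1 ≅ Z.
rank ∂_2 = 5, rank ∂_3 = 0 ⇒ b_2 = 5 − 5 − 0 = 0. So H_2 ≅ 0.

b_0 = 1, b_1 = 1, b_2 = 0.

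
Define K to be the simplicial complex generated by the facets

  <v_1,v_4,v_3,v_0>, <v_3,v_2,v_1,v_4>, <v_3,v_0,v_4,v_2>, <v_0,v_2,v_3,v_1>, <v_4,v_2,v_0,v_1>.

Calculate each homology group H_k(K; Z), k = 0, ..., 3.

Order the vertices as v_0 < v_1 < v_2 < v_3 < v_4. Listing each simplex with vertices in this order, K has dimension 3 with simplices:

  0-simplices (5): [v_0], [v_1], [v_2], [v_3], [v_4]
  1-simplices (10): [v_0,v_1], [v_0,v_2], [v_0,v_3], [v_0,v_4], [v_1,v_2], [v_1,v_3], [v_1,v_4], [v_2,v_3], [v_2,v_4], [v_3,v_4]
  2-simplices (10): [v_0,v_1,v_2], [v_0,v_1,v_3], [v_0,v_1,v_4], [v_0,v_2,v_3], [v_0,v_2,v_4], [v_0,v_3,v_4], [v_1,v_2,v_3], [v_1,v_2,v_4], [v_1,v_3,v_4], [v_2,v_3,v_4]
  3-simplices (5): [v_0,v_1,v_2,v_3], [v_0,v_1,v_2,v_4], [v_0,v_1,v_3,v_4], [v_0,v_2,v_3,v_4], [v_1,v_2,v_3,v_4]

giving chain groups C_0 ≅ Z^5, C_1 ≅ Z^10, C_2 ≅ Z^10, C_3 ≅ Z^5.

The boundary map ∂_1: C_1 → C_0 sends each edge [p,q] (with p < q) to q − p. For instance
  ∂[v_0,v_2] = [v_2] − [v_0].
This gives a 5×10 integer matrix of rank 4; reducing to Smith normal form yields diagonal entries (1,1,1,1).

∂_2: C_2 → C_1 sends each 2-simplex [p,q,r] to [q,r] − [p,r] + [p,q]. For instance
  ∂[v_0,v_2,v_4] = [v_2,v_4] − [v_0,v_4] + [v_0,v_2],
  ∂[v_0,v_1,v_2] = [v_1,v_2] − [v_0,v_2] + [v_0,v_1].
The 10×10 boundary matrix has rank 6 and Smith normal form diag(1,1,1,1,1,1).

Boundary ∂_3: C_3 → C_2 sends each 3-simplex σ to the alternating sum Σ_i (−1)^i (σ with its i-th vertex removed). For instance
  ∂[v_0,v_1,v_2,v_3] = [v_1,v_2,v_3] − [v_0,v_2,v_3] + [v_0,v_1,v_3] − [v_0,v_1,v_2],
  ∂[v_1,v_2,v_3,v_4] = [v_2,v_3,v_4] − [v_1,v_3,v_4] + [v_1,v_2,v_4] − [v_1,v_2,v_3].
The resulting 10×5 matrix has rank 4, and its Smith normal form has invariant factors (1,1,1,1).

From H_k ≅ ker(∂_k) / im(∂_{k+1}) we obtain:

  H_0: rank C_0 − rank ∂_1 = 5 − 4 = 1, and the invariant factors of ∂_1 are all 1, so H_0 ≅ Z.
  H_1: rank ker ∂_1 − rank ∂_2 = (10 − 4) − 6 = 0, and the invariant factors of ∂_2 are all 1, so H_1 ≅ 0.
  H_2: rank ker ∂_2 − rank ∂_3 = (10 − 6) − 4 = 0, and the invariant factors of ∂_3 are all 1, so H_2 ≅ 0.
  H_3: rank ker ∂_3 − rank ∂_4 = (5 − 4) − 0 = 1, and there is no ∂_4, so H_3 ≅ Z.

As a check, the Euler characteristic is 5 − 10 + 10 − 5 = 0, which agrees with 1 − 0 + 0 − 1 = 0.
(K is a triangulation of the 3-sphere S^3.)

H_0 ≅ Z,  H_1 = 0,  H_2 = 0,  H_3 ≅ Z.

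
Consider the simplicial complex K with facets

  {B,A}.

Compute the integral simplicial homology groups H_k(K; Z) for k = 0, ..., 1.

H_0 = Z,  H_1 = 0.

Take the total order A < B on the vertex set. Then K (dimension 1) consists of the simplices:

  0-simplices (2): A, B
  1-simplices (1): AB

Hence C_0 ≅ Z^2, C_1 ≅ Z^1.

∂_1: C_1 → C_0 is given by ∂[p,q] = [q] − [p].
This gives a 2×1 integer matrix of rank 1; reducing to Smith normal form yields diagonal entries (1).

From H_k ≅ ker(∂_k) / im(∂_{k+1}) we obtain:

  H_0: rank C_0 − rank ∂_1 = 2 − 1 = 1, and the invariant factors of ∂_1 are all 1, so H_0 = Z.
  H_1: rank ker ∂_1 − rank ∂_2 = (1 − 1) − 0 = 0, and there is no ∂_2, so H_1 = 0.

(K is a triangulation of the 1-simplex.)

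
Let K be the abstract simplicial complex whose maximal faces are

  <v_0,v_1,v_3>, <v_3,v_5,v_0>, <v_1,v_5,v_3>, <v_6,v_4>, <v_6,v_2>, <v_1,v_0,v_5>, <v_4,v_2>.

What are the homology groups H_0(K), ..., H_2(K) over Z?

Take the total order v_0 < v_1 < v_2 < v_3 < v_4 < v_5 < v_6 on the vertex set. Then K (dimension 2) consists of the simplices:

  0-simplices (7): [v_0], [v_1], [v_2], [v_3], [v_4], [v_5], [v_6]
  1-simplices (9): [v_0,v_1], [v_0,v_3], [v_0,v_5], [v_1,v_3], [v_1,v_5], [v_2,v_4], [v_2,v_6], [v_3,v_5], [v_4,v_6]
  2-simplices (4): [v_0,v_1,v_3], [v_0,v_1,v_5], [v_0,v_3,v_5], [v_1,v_3,v_5]

giving chain groups C_0 ≅ Z^7, C_1 ≅ Z^9, C_2 ≅ Z^4.

∂_1: C_1 → C_0 maps an edge to its endpoints' difference, ∂[p,q] = q − p. For instance
  ∂[v_0,v_1] = [v_1] − [v_0].
As a 7×9 matrix over Z this has rank 5, with invariant factors (1,1,1,1,1).

Boundary ∂_2: C_2 → C_1 acts by ∂[p,q,r] = [q,r] − [p,r] + [p,q]. For instance
  ∂[v_0,v_3,v_5] = [v_3,v_5] − [v_0,v_5] + [v_0,v_3],
  ∂[v_1,v_3,v_5] = [v_3,v_5] − [v_1,v_5] + [v_1,v_3].
As a 9×4 matrix over Z this has rank 3, with invariant factors (1,1,1).

Computing H_k = (kernel of ∂_k) / (image of ∂_{k+1}):

  H_0: rank C_0 − rank ∂_1 = 7 − 5 = 2, and the invariant factors of ∂_1 are all 1, so H_0 ≅ Z^2.
  H_1: rank ker ∂_1 − rank ∂_2 = (9 − 5) − 3 = 1, and the invariant factors of ∂_2 are all 1, so H_1 ≅ Z.
  H_2: rank ker ∂_2 − rank ∂_3 = (4 − 3) − 0 = 1, and there is no ∂_3, so H_2 ≅ Z.

(K is a triangulation of the disjoint union of the 2-sphere S^2 and the circle S^1.)

H_0 = Z^2,  H_1 = Z,  H_2 = Z.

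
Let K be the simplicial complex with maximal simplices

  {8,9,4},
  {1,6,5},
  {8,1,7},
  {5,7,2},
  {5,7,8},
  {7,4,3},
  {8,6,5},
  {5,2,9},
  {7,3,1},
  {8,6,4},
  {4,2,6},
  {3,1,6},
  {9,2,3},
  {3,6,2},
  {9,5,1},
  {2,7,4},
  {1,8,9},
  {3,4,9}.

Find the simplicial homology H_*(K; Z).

H_0 = Z,  H_1 = Z ⊕ Z/2,  H_2 = 0.

Fix the vertex order 1 < 2 < 3 < 4 < 5 < 6 < 7 < 8 < 9 and write every simplex with vertices in increasing order. Then dim K = 2 and the simplices of K are:

  0-simplices (9): [1], [2], [3], [4], [5], [6], [7], [8], [9]
  1-simplices (27): (27 of them)
  2-simplices (18): [1,3,6], [1,3,7], [1,5,6], [1,5,9], [1,7,8], [1,8,9], [2,3,6], [2,3,9], [2,4,6], [2,4,7], [2,5,7], [2,5,9], [3,4,7], [3,4,9], [4,6,8], [4,8,9], [5,6,8], [5,7,8]

so the chain groups are C_0 ≅ Z^9, C_1 ≅ Z^27, C_2 ≅ Z^18.

∂_1: C_1 → C_0 maps an edge to its endpoints' difference, ∂[p,q] = q − p. For instance
  ∂[3,6] = [6] − [3].
The 9×27 boundary matrix has rank 8 and Smith normal form diag(1,1,1,1,1,1,1,1).

Boundary ∂_2: C_2 → C_1 maps a triangle to the signed sum of its edges. For instance
  ∂[4,6,8] = [6,8] − [4,8] + [4,6],
  ∂[3,4,9] = [4,9] − [3,9] + [3,4].
The 27×18 boundary matrix has rank 18 and Smith normal form diag(1,1,1,1,1,1,1,1,1,1,1,1,1,1,1,1,1,2).

Now H_k = ker ∂_k / im ∂_{k+1}, so:

  H_0: rank C_0 − rank ∂_1 = 9 − 8 = 1, and the invariant factors of ∂_1 are all 1, so H_0 ≅ Z.
  H_1: rank ker ∂_1 − rank ∂_2 = (27 − 8) − 18 = 1, and ∂_2 has invariant factor 2 > 1, so H_1 ≅ Z ⊕ Z/2.
  H_2: rank ker ∂_2 − rank ∂_3 = (18 − 18) − 0 = 0, and there is no ∂_3, so H_2 ≅ 0.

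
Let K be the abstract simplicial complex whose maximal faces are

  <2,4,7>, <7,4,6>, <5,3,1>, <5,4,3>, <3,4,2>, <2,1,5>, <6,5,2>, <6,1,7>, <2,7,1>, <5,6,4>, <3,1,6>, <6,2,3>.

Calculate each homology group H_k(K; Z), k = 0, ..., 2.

H_0 = Z,  H_1 = Z/2,  H_2 = 0.

K has 7 vertices, 18 edges, 12 triangles.
rank ∂_0 = 0, rank ∂_1 = 6 ⇒ b_0 = 7 − 0 − 6 = 1; all invariant factors of ∂_1 are 1 so no torsion. So H_0 ≅ Z.
rank ∂_1 = 6, rank ∂_2 = 12 ⇒ b_1 = 18 − 6 − 12 = 0; ∂_2 has invariant factor(s) [2] giving torsion. So H_1 ≅ Z/2.
rank ∂_2 = 12, rank ∂_3 = 0 ⇒ b_2 = 12 − 12 − 0 = 0. So H_2 ≅ 0.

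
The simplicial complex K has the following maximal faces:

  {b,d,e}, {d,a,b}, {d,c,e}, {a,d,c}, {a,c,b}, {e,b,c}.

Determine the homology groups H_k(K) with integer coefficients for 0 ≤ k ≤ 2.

We work with the vertex ordering a < b < c < d < e. The simplices of K, each written with vertices in increasing order, are:

  0-simplices (5): a, b, c, d, e
  1-simplices (9): ab, ac, ad, bc, bd, be, cd, ce, de
  2-simplices (6): abc, abd, acd, bce, bde, cde

giving chain groups C_0 ≅ Z^5, C_1 ≅ Z^9, C_2 ≅ Z^6.

∂_1: C_1 → C_0 sends each edge [p,q] (with p < q) to q − p.
The resulting 5×9 matrix has rank 4, and its Smith normal form has invariant factors (1,1,1,1).

The boundary map ∂_2: C_2 → C_1 sends each 2-simplex [p,q,r] to [q,r] − [p,r] + [p,q]. For instance
  ∂acd = cd − ad + ac,
  ∂bde = de − be + bd.
As a 9×6 matrix over Z this has rank 5, with invariant factors (1,1,1,1,1).

Computing H_k = (kernel of ∂_k) / (image of ∂_{k+1}):

  H_0: rank C_0 − rank ∂_1 = 5 − 4 = 1, and the invariant factors of ∂_1 are all 1, so H_0 = Z.
  H_1: rank ker ∂_1 − rank ∂_2 = (9 − 4) − 5 = 0, and the invariant factors of ∂_2 are all 1, so H_1 = 0.
  H_2: rank ker ∂_2 − rank ∂_3 = (6 − 5) − 0 = 1, and there is no ∂_3, so H_2 = Z.

As a check, the Euler characteristic is 5 − 9 + 6 = 2, which agrees with 1 − 0 + 1 = 2.

H_0 = Z,  H_1 = 0,  H_2 = Z.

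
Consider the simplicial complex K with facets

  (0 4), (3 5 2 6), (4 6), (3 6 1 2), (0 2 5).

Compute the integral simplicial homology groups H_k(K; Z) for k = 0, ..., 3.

H_0 = Z,  H_1 = Z,  H_2 = 0,  H_3 = 0.

Fix the vertex order 0 < 1 < 2 < 3 < 4 < 5 < 6 and write every simplex with vertices in increasing order. Then dim K = 3 and the simplices of K are:

  0-simplices (7): [0], [1], [2], [3], [4], [5], [6]
  1-simplices (13): [0,2], [0,4], [0,5], [1,2], [1,3], [1,6], [2,3], [2,5], [2,6], [3,5], [3,6], [4,6], [5,6]
  2-simplices (8): [0,2,5], [1,2,3], [1,2,6], [1,3,6], [2,3,5], [2,3,6], [2,5,6], [3,5,6]
  3-simplices (2): [1,2,3,6], [2,3,5,6]

giving chain groups C_0 ≅ Z^7, C_1 ≅ Z^13, C_2 ≅ Z^8, C_3 ≅ Z^2.

The boundary map ∂_1: C_1 → C_0 is given by ∂[p,q] = [q] − [p]. For instance
  ∂[2,6] = [6] − [2].
As a 7×13 matrix over Z this has rank 6, with invariant factors (1,1,1,1,1,1).

Boundary ∂_2: C_2 → C_1 sends each 2-simplex [p,q,r] to [q,r] − [p,r] + [p,q]. For instance
  ∂[2,3,6] = [3,6] − [2,6] + [2,3],
  ∂[3,5,6] = [5,6] − [3,6] + [3,5].
This gives a 13×8 integer matrix of rank 6; reducing to Smith normal form yields diagonal entries (1,1,1,1,1,1).

The boundary map ∂_3: C_3 → C_2 sends each 3-simplex σ to the alternating sum Σ_i (−1)^i (σ with its i-th vertex removed). For instance
  ∂[1,2,3,6] = [2,3,6] − [1,3,6] + [1,2,6] − [1,2,3],
  ∂[2,3,5,6] = [3,5,6] − [2,5,6] + [2,3,6] − [2,3,5].
This gives a 8×2 integer matrix of rank 2; reducing to Smith normal form yields diagonal entries (1,1).

Reading off H_k = ker ∂_k / im ∂_{k+1}:

  H_0: rank C_0 − rank ∂_1 = 7 − 6 = 1, and the invariant factors of ∂_1 are all 1, so H_0 ≅ Z.
  H_1: rank ker ∂_1 − rank ∂_2 = (13 − 6) − 6 = 1, and the invariant factors of ∂_2 are all 1, so H_1 ≅ Z.
  H_2: rank ker ∂_2 − rank ∂_3 = (8 − 6) − 2 = 0, and the invariant factors of ∂_3 are all 1, so H_2 ≅ 0.
  H_3: rank ker ∂_3 − rank ∂_4 = (2 − 2) − 0 = 0, and there is no ∂_4, so H_3 ≅ 0.

As a check, the Euler characteristic is 7 − 13 + 8 − 2 = 0, which agrees with 1 − 1 + 0 − 0 = 0.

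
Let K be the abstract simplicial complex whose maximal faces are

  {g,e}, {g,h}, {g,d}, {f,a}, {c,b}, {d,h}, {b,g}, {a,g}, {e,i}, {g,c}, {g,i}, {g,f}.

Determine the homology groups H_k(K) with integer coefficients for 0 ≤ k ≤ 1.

Take the total order a < b < c < d < e < f < g < h < i on the vertex set. Then K (dimension 1) consists of the simplices:

  0-simplices (9): a, b, c, d, e, f, g, h, i
  1-simplices (12): af, ag, bc, bg, cg, dg, dh, eg, ei, fg, gh, gi

so the chain groups are C_0 ≅ Z^9, C_1 ≅ Z^12.

∂_1: C_1 → C_0 is given by ∂[p,q] = [q] − [p].
The resulting 9×12 matrix has rank 8, and its Smith normal form has invariant factors (1,1,1,1,1,1,1,1).

Now H_k = ker ∂_k / im ∂_{k+1}, so:

  H_0: rank C_0 − rank ∂_1 = 9 − 8 = 1, and the invariant factors of ∂_1 are all 1, so H_0 ≅ Z.
  H_1: rank ker ∂_1 − rank ∂_2 = (12 − 8) − 0 = 4, and there is no ∂_2, so H_1 ≅ Z^4.

H_0 = Z,  H_1 = Z^4.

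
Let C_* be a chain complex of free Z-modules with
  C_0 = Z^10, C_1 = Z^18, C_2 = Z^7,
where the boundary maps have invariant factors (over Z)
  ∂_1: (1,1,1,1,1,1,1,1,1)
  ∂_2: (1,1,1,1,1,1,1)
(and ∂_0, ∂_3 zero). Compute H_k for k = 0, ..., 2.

H_0: b_0 = 10 − 0 − 9 = 1; torsion from ∂_1 factors > 1: none. So H_0 ≅ Z.
H_1: b_1 = 18 − 9 − 7 = 2; torsion from ∂_2 factors > 1: none. So H_1 ≅ Z^2.
H_2: b_2 = 7 − 7 − 0 = 0; torsion from ∂_3 factors > 1: none. So H_2 ≅ 0.

H_0 ≅ Z,  H_1 ≅ Z^2,  H_2 = 0.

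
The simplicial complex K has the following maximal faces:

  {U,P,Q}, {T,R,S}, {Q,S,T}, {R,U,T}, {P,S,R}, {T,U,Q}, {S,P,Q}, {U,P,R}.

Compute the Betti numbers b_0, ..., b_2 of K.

b_0 = 1, b_1 = 0, b_2 = 1.

Take the total order P < Q < R < S < T < U on the vertex set. Then K (dimension 2) consists of the simplices:

  0-simplices (6): P, Q, R, S, T, U
  1-simplices (12): PQ, PR, PS, PU, QS, QT, QU, RS, RT, RU, ST, TU
  2-simplices (8): PQS, PQU, PRS, PRU, QST, QTU, RST, RTU

giving chain groups C_0 ≅ Z^6, C_1 ≅ Z^12, C_2 ≅ Z^8.

Boundary ∂_1: C_1 → C_0 maps an edge to its endpoints' difference, ∂[p,q] = q − p. For instance
  ∂RU = U − R.
The resulting 6×12 matrix has rank 5, and its Smith normal form has invariant factors (1,1,1,1,1).

∂_2: C_2 → C_1 acts by ∂[p,q,r] = [q,r] − [p,r] + [p,q]. For instance
  ∂PQU = QU − PU + PQ,
  ∂PRU = RU − PU + PR.
This gives a 12×8 integer matrix of rank 7; reducing to Smith normal form yields diagonal entries (1,1,1,1,1,1,1).

Computing H_k = (kernel of ∂_k) / (image of ∂_{k+1}):

  H_0: rank C_0 − rank ∂_1 = 6 − 5 = 1, and the invariant factors of ∂_1 are all 1, so H_0 ≅ Z.
  H_1: rank ker ∂_1 − rank ∂_2 = (12 − 5) − 7 = 0, and the invariant factors of ∂_2 are all 1, so H_1 ≅ 0.
  H_2: rank ker ∂_2 − rank ∂_3 = (8 − 7) − 0 = 1, and there is no ∂_3, so H_2 ≅ Z.

Hence the Betti numbers are b_0 = 1, b_1 = 0, b_2 = 1.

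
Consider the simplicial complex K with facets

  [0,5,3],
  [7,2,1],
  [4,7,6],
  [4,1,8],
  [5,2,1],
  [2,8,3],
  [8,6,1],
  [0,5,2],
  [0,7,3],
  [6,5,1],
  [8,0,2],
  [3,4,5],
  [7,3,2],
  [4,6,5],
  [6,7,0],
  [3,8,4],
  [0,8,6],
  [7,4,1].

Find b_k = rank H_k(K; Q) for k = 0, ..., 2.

Take the total order 0 < 1 < 2 < 3 < 4 < 5 < 6 < 7 < 8 on the vertex set. Then K (dimension 2) consists of the simplices:

  0-simplices (9): [0], [1], [2], [3], [4], [5], [6], [7], [8]
  1-simplices (27): (27 of them)
  2-simplices (18): [0,2,5], [0,2,8], [0,3,5], [0,3,7], [0,6,7], [0,6,8], [1,2,5], [1,2,7], [1,4,7], [1,4,8], [1,5,6], [1,6,8], [2,3,7], [2,3,8], [3,4,5], [3,4,8], [4,5,6], [4,6,7]

so the chain groups are C_0 ≅ Z^9, C_1 ≅ Z^27, C_2 ≅ Z^18.

∂_1: C_1 → C_0 sends each edge [p,q] (with p < q) to q − p. For instance
  ∂[1,2] = [2] − [1].
The resulting 9×27 matrix has rank 8, and its Smith normal form has invariant factors (1,1,1,1,1,1,1,1).

Boundary ∂_2: C_2 → C_1 acts by ∂[p,q,r] = [q,r] − [p,r] + [p,q]. For instance
  ∂[3,4,5] = [4,5] − [3,5] + [3,4],
  ∂[1,5,6] = [5,6] − [1,6] + [1,5].
The resulting 27×18 matrix has rank 18, and its Smith normal form has invariant factors (1,1,1,1,1,1,1,1,1,1,1,1,1,1,1,1,1,2).

Now H_k = ker ∂_k / im ∂_{k+1}, so:

  H_0: rank C_0 − rank ∂_1 = 9 − 8 = 1, and the invariant factors of ∂_1 are all 1, so H_0 = Z.
  H_1: rank ker ∂_1 − rank ∂_2 = (27 − 8) − 18 = 1, and ∂_2 has invariant factor 2 > 1, so H_1 = Z ⊕ Z/2Z.
  H_2: rank ker ∂_2 − rank ∂_3 = (18 − 18) − 0 = 0, and there is no ∂_3, so H_2 = 0.

As a check, the Euler characteristic is 9 − 27 + 18 = 0, which agrees with 1 − 1 + 0 = 0.

Hence the Betti numbers are b_0 = 1, b_1 = 1, b_2 = 0.

b_0 = 1, b_1 = 1, b_2 = 0.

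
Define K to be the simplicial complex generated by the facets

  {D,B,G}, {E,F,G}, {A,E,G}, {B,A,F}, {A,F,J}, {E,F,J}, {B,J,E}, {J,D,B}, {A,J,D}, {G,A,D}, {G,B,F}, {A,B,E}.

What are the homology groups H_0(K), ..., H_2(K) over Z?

H_0 = Z,  H_1 = Z/2,  H_2 = 0.

Fix the vertex order A < B < D < E < F < G < J and write every simplex with vertices in increasing order. Then dim K = 2 and the simplices of K are:

  0-simplices (7): A, B, D, E, F, G, J
  1-simplices (18): AB, AD, AE, AF, AG, AJ, BD, BE, BF, BG, BJ, DG, DJ, EF, EG, EJ, FG, FJ
  2-simplices (12): ABE, ABF, ADG, ADJ, AEG, AFJ, BDG, BDJ, BEJ, BFG, EFG, EFJ

so the chain groups are C_0 ≅ Z^7, C_1 ≅ Z^18, C_2 ≅ Z^12.

The boundary map ∂_1: C_1 → C_0 sends each edge [p,q] (with p < q) to q − p.
This gives a 7×18 integer matrix of rank 6; reducing to Smith normal form yields diagonal entries (1,1,1,1,1,1).

Boundary ∂_2: C_2 → C_1 maps a triangle to the signed sum of its edges. For instance
  ∂ABE = BE − AE + AB,
  ∂ADJ = DJ − AJ + AD.
The resulting 18×12 matrix has rank 12, and its Smith normal form has invariant factors (1,1,1,1,1,1,1,1,1,1,1,2).

Computing H_k = (kernel of ∂_k) / (image of ∂_{k+1}):

  H_0: rank C_0 − rank ∂_1 = 7 − 6 = 1, and the invariant factors of ∂_1 are all 1, so H_0 ≅ Z.
  H_1: rank ker ∂_1 − rank ∂_2 = (18 − 6) − 12 = 0, and ∂_2 has invariant factor 2 > 1, so H_1 ≅ Z/2.
  H_2: rank ker ∂_2 − rank ∂_3 = (12 − 12) − 0 = 0, and there is no ∂_3, so H_2 ≅ 0.

(K is a triangulation of the real projective plane RP^2.)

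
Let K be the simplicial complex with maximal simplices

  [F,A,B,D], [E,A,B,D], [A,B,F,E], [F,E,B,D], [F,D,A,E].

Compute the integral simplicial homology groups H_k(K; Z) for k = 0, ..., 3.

We work with the vertex ordering A < B < D < E < F. The simplices of K, each written with vertices in increasing order, are:

  0-simplices (5): A, B, D, E, F
  1-simplices (10): AB, AD, AE, AF, BD, BE, BF, DE, DF, EF
  2-simplices (10): ABD, ABE, ABF, ADE, ADF, AEF, BDE, BDF, BEF, DEF
  3-simplices (5): ABDE, ABDF, ABEF, ADEF, BDEF

giving chain groups C_0 ≅ Z^5, C_1 ≅ Z^10, C_2 ≅ Z^10, C_3 ≅ Z^5.

Boundary ∂_1: C_1 → C_0 is given by ∂[p,q] = [q] − [p]. For instance
  ∂AD = D − A.
The resulting 5×10 matrix has rank 4, and its Smith normal form has invariant factors (1,1,1,1).

The boundary map ∂_2: C_2 → C_1 sends each 2-simplex [p,q,r] to [q,r] − [p,r] + [p,q]. For instance
  ∂BDE = DE − BE + BD,
  ∂BEF = EF − BF + BE.
The 10×10 boundary matrix has rank 6 and Smith normal form diag(1,1,1,1,1,1).

∂_3: C_3 → C_2 sends each 3-simplex σ to the alternating sum Σ_i (−1)^i (σ with its i-th vertex removed). For instance
  ∂BDEF = DEF − BEF + BDF − BDE,
  ∂ABDF = BDF − ADF + ABF − ABD.
This gives a 10×5 integer matrix of rank 4; reducing to Smith normal form yields diagonal entries (1,1,1,1).

From H_k ≅ ker(∂_k) / im(∂_{k+1}) we obtain:

  H_0: rank C_0 − rank ∂_1 = 5 − 4 = 1, and the invariant factors of ∂_1 are all 1, so H_0 ≅ Z.
  H_1: rank ker ∂_1 − rank ∂_2 = (10 − 4) − 6 = 0, and the invariant factors of ∂_2 are all 1, so H_1 ≅ 0.
  H_2: rank ker ∂_2 − rank ∂_3 = (10 − 6) − 4 = 0, and the invariant factors of ∂_3 are all 1, so H_2 ≅ 0.
  H_3: rank ker ∂_3 − rank ∂_4 = (5 − 4) − 0 = 1, and there is no ∂_4, so H_3 ≅ Z.

As a check, the Euler characteristic is 5 − 10 + 10 − 5 = 0, which agrees with 1 − 0 + 0 − 1 = 0.

H_0 = Z,  H_1 = 0,  H_2 = 0,  H_3 = Z.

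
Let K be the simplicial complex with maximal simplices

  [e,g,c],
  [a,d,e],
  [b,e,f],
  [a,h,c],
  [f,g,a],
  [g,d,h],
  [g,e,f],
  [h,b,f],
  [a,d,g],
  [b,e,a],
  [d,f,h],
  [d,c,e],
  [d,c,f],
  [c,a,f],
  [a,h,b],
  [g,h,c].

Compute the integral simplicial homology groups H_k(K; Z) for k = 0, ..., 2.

H_0 ≅ Z,  H_1 ≅ Z^2,  H_2 ≅ Z.

Fix the vertex order a < b < c < d < e < f < g < h and write every simplex with vertices in increasing order. Then dim K = 2 and the simplices of K are:

  0-simplices (8): a, b, c, d, e, f, g, h
  1-simplices (24): ab, ac, ad, ae, af, ag, ah, be, bf, bh, cd, ce, cf, cg, ch, de, df, dg, dh, ef, eg, fg, fh, gh
  2-simplices (16): abe, abh, acf, ach, ade, adg, afg, bef, bfh, cde, cdf, ceg, cgh, dfh, dgh, efg

so the chain groups are C_0 ≅ Z^8, C_1 ≅ Z^24, C_2 ≅ Z^16.

The boundary map ∂_1: C_1 → C_0 sends each edge [p,q] (with p < q) to q − p. For instance
  ∂dg = g − d.
The 8×24 boundary matrix has rank 7 and Smith normal form diag(1,1,1,1,1,1,1).

Boundary ∂_2: C_2 → C_1 sends each 2-simplex [p,q,r] to [q,r] − [p,r] + [p,q]. For instance
  ∂bfh = fh − bh + bf,
  ∂acf = cf − af + ac.
The 24×16 boundary matrix has rank 15 and Smith normal form diag(1,1,1,1,1,1,1,1,1,1,1,1,1,1,1).

Now H_k = ker ∂_k / im ∂_{k+1}, so:

  H_0: rank C_0 − rank ∂_1 = 8 − 7 = 1, and the invariant factors of ∂_1 are all 1, so H_0 ≅ Z.
  H_1: rank ker ∂_1 − rank ∂_2 = (24 − 7) − 15 = 2, and the invariant factors of ∂_2 are all 1, so H_1 ≅ Z^2.
  H_2: rank ker ∂_2 − rank ∂_3 = (16 − 15) − 0 = 1, and there is no ∂_3, so H_2 ≅ Z.

As a check, the Euler characteristic is 8 − 24 + 16 = 0, which agrees with 1 − 2 + 1 = 0.
(K is a triangulation of the torus T^2.)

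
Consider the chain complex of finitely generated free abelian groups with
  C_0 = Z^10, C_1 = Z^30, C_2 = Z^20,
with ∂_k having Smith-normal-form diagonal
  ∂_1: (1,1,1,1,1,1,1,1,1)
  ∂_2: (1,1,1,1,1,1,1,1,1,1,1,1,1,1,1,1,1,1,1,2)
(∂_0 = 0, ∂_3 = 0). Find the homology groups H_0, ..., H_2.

H_0 ≅ Z,  H_1 ≅ Z ⊕ Z/2,  H_2 = 0.

H_0: b_0 = 10 − 0 − 9 = 1; torsion from ∂_1 factors > 1: none. So H_0 ≅ Z.
H_1: b_1 = 30 − 9 − 20 = 1; torsion from ∂_2 factors > 1: [2]. So H_1 ≅ Z ⊕ Z/2.
H_2: b_2 = 20 − 20 − 0 = 0; torsion from ∂_3 factors > 1: none. So H_2 ≅ 0.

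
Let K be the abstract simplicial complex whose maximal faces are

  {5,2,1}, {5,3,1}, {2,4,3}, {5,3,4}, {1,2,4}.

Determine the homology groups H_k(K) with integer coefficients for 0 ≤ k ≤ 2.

H_0 = Z,  H_1 = Z,  H_2 = 0.

We work with the vertex ordering 1 < 2 < 3 < 4 < 5. The simplices of K, each written with vertices in increasing order, are:

  0-simplices (5): [1], [2], [3], [4], [5]
  1-simplices (10): [1,2], [1,3], [1,4], [1,5], [2,3], [2,4], [2,5], [3,4], [3,5], [4,5]
  2-simplices (5): [1,2,4], [1,2,5], [1,3,5], [2,3,4], [3,4,5]

Hence C_0 ≅ Z^5, C_1 ≅ Z^10, C_2 ≅ Z^5.

Boundary ∂_1: C_1 → C_0 maps an edge to its endpoints' difference, ∂[p,q] = q − p.
This gives a 5×10 integer matrix of rank 4; reducing to Smith normal form yields diagonal entries (1,1,1,1).

∂_2: C_2 → C_1 acts by ∂[p,q,r] = [q,r] − [p,r] + [p,q]. For instance
  ∂[2,3,4] = [3,4] − [2,4] + [2,3],
  ∂[1,3,5] = [3,5] − [1,5] + [1,3].
The resulting 10×5 matrix has rank 5, and its Smith normal form has invariant factors (1,1,1,1,1).

From H_k ≅ ker(∂_k) / im(∂_{k+1}) we obtain:

  H_0: rank C_0 − rank ∂_1 = 5 − 4 = 1, and the invariant factors of ∂_1 are all 1, so H_0 ≅ Z.
  H_1: rank ker ∂_1 − rank ∂_2 = (10 − 4) − 5 = 1, and the invariant factors of ∂_2 are all 1, so H_1 ≅ Z.
  H_2: rank ker ∂_2 − rank ∂_3 = (5 − 5) − 0 = 0, and there is no ∂_3, so H_2 ≅ 0.

As a check, the Euler characteristic is 5 − 10 + 5 = 0, which agrees with 1 − 1 + 0 = 0.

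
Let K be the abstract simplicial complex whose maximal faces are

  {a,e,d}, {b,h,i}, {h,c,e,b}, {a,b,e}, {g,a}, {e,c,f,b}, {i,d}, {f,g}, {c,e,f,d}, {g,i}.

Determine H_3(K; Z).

H_3 ≅ 0.

Fix the vertex order a < b < c < d < e < f < g < h < i and write every simplex with vertices in increasing order. Then dim K = 3 and the simplices of K are:

  0-simplices (9): a, b, c, d, e, f, g, h, i
  1-simplices (21): ab, ad, ae, ag, bc, be, bf, bh, bi, cd, ce, cf, ch, de, df, di, ef, eh, fg, gi, hi
  2-simplices (13): abe, ade, bce, bcf, bch, bef, beh, bhi, cde, cdf, cef, ceh, def
  3-simplices (3): bcef, bceh, cdef

giving chain groups C_0 ≅ Z^9, C_1 ≅ Z^21, C_2 ≅ Z^13, C_3 ≅ Z^3.

The boundary map ∂_1: C_1 → C_0 maps an edge to its endpoints' difference, ∂[p,q] = q − p. For instance
  ∂eh = h − e.
This gives a 9×21 integer matrix of rank 8; reducing to Smith normal form yields diagonal entries (1,1,1,1,1,1,1,1).

The boundary map ∂_2: C_2 → C_1 maps a triangle to the signed sum of its edges. For instance
  ∂ade = de − ae + ad,
  ∂bcf = cf − bf + bc.
As a 21×13 matrix over Z this has rank 10, with invariant factors (1,1,1,1,1,1,1,1,1,1).

Boundary ∂_3: C_3 → C_2 sends each 3-simplex σ to the alternating sum Σ_i (−1)^i (σ with its i-th vertex removed). For instance
  ∂bcef = cef − bef + bcf − bce,
  ∂cdef = def − cef + cdf − cde.
The 13×3 boundary matrix has rank 3 and Smith normal form diag(1,1,1).

Computing H_k = (kernel of ∂_k) / (image of ∂_{k+1}):

  H_3: rank ker ∂_3 − rank ∂_4 = (3 − 3) − 0 = 0, and there is no ∂_4, so H_3 ≅ 0.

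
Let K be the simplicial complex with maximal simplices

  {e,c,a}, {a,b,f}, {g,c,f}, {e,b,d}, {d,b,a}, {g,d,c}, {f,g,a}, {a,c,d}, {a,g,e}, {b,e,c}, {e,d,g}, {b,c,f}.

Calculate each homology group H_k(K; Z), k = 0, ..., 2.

We work with the vertex ordering a < b < c < d < e < f < g. The simplices of K, each written with vertices in increasing order, are:

  0-simplices (7): a, b, c, d, e, f, g
  1-simplices (18): ab, ac, ad, ae, af, ag, bc, bd, be, bf, cd, ce, cf, cg, de, dg, eg, fg
  2-simplices (12): abd, abf, acd, ace, aeg, afg, bce, bcf, bde, cdg, cfg, deg

so the chain groups are C_0 ≅ Z^7, C_1 ≅ Z^18, C_2 ≅ Z^12.

The boundary map ∂_1: C_1 → C_0 sends each edge [p,q] (with p < q) to q − p.
This gives a 7×18 integer matrix of rank 6; reducing to Smith normal form yields diagonal entries (1,1,1,1,1,1).

∂_2: C_2 → C_1 sends each 2-simplex [p,q,r] to [q,r] − [p,r] + [p,q]. For instance
  ∂aeg = eg − ag + ae,
  ∂bcf = cf − bf + bc.
The resulting 18×12 matrix has rank 12, and its Smith normal form has invariant factors (1,1,1,1,1,1,1,1,1,1,1,2).

Reading off H_k = ker ∂_k / im ∂_{k+1}:

  H_0: rank C_0 − rank ∂_1 = 7 − 6 = 1, and the invariant factors of ∂_1 are all 1, so H_0 = Z.
  H_1: rank ker ∂_1 − rank ∂_2 = (18 − 6) − 12 = 0, and ∂_2 has invariant factor 2 > 1, so H_1 = Z/2Z.
  H_2: rank ker ∂_2 − rank ∂_3 = (12 − 12) − 0 = 0, and there is no ∂_3, so H_2 = 0.

As a check, the Euler characteristic is 7 − 18 + 12 = 1, which agrees with 1 − 0 + 0 = 1.
(K is a triangulation of the real projective plane RP^2.)

H_0 ≅ Z,  H_1 ≅ Z/2Z,  H_2 = 0.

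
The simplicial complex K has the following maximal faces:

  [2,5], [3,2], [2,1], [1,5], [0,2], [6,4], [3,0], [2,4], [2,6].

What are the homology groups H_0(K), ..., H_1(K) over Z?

H_0 = Z,  H_1 = Z^3.

Take the total order 0 < 1 < 2 < 3 < 4 < 5 < 6 on the vertex set. Then K (dimension 1) consists of the simplices:

  0-simplices (7): [0], [1], [2], [3], [4], [5], [6]
  1-simplices (9): [0,2], [0,3], [1,2], [1,5], [2,3], [2,4], [2,5], [2,6], [4,6]

giving chain groups C_0 ≅ Z^7, C_1 ≅ Z^9.

Boundary ∂_1: C_1 → C_0 sends each edge [p,q] (with p < q) to q − p. For instance
  ∂[0,3] = [3] − [0].
This gives a 7×9 integer matrix of rank 6; reducing to Smith normal form yields diagonal entries (1,1,1,1,1,1).

From H_k ≅ ker(∂_k) / im(∂_{k+1}) we obtain:

  H_0: rank C_0 − rank ∂_1 = 7 − 6 = 1, and the invariant factors of ∂_1 are all 1, so H_0 = Z.
  H_1: rank ker ∂_1 − rank ∂_2 = (9 − 6) − 0 = 3, and there is no ∂_2, so H_1 = Z^3.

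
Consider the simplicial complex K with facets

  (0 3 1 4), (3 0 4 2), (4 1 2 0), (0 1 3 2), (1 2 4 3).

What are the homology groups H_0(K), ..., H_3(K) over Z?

H_0 ≅ Z,  H_1 = 0,  H_2 = 0,  H_3 ≅ Z.

Fix the vertex order 0 < 1 < 2 < 3 < 4 and write every simplex with vertices in increasing order. Then dim K = 3 and the simplices of K are:

  0-simplices (5): [0], [1], [2], [3], [4]
  1-simplices (10): [0,1], [0,2], [0,3], [0,4], [1,2], [1,3], [1,4], [2,3], [2,4], [3,4]
  2-simplices (10): [0,1,2], [0,1,3], [0,1,4], [0,2,3], [0,2,4], [0,3,4], [1,2,3], [1,2,4], [1,3,4], [2,3,4]
  3-simplices (5): [0,1,2,3], [0,1,2,4], [0,1,3,4], [0,2,3,4], [1,2,3,4]

Hence C_0 ≅ Z^5, C_1 ≅ Z^10, C_2 ≅ Z^10, C_3 ≅ Z^5.

The boundary map ∂_1: C_1 → C_0 is given by ∂[p,q] = [q] − [p].
This gives a 5×10 integer matrix of rank 4; reducing to Smith normal form yields diagonal entries (1,1,1,1).

∂_2: C_2 → C_1 acts by ∂[p,q,r] = [q,r] − [p,r] + [p,q]. For instance
  ∂[0,1,4] = [1,4] − [0,4] + [0,1],
  ∂[2,3,4] = [3,4] − [2,4] + [2,3].
As a 10×10 matrix over Z this has rank 6, with invariant factors (1,1,1,1,1,1).

∂_3: C_3 → C_2 sends each 3-simplex σ to the alternating sum Σ_i (−1)^i (σ with its i-th vertex removed). For instance
  ∂[0,1,2,4] = [1,2,4] − [0,2,4] + [0,1,4] − [0,1,2],
  ∂[0,1,3,4] = [1,3,4] − [0,3,4] + [0,1,4] − [0,1,3].
The resulting 10×5 matrix has rank 4, and its Smith normal form has invariant factors (1,1,1,1).

Computing H_k = (kernel of ∂_k) / (image of ∂_{k+1}):

  H_0: rank C_0 − rank ∂_1 = 5 − 4 = 1, and the invariant factors of ∂_1 are all 1, so H_0 = Z.
  H_1: rank ker ∂_1 − rank ∂_2 = (10 − 4) − 6 = 0, and the invariant factors of ∂_2 are all 1, so H_1 = 0.
  H_2: rank ker ∂_2 − rank ∂_3 = (10 − 6) − 4 = 0, and the invariant factors of ∂_3 are all 1, so H_2 = 0.
  H_3: rank ker ∂_3 − rank ∂_4 = (5 − 4) − 0 = 1, and there is no ∂_4, so H_3 = Z.

(K is a triangulation of the 3-sphere S^3.)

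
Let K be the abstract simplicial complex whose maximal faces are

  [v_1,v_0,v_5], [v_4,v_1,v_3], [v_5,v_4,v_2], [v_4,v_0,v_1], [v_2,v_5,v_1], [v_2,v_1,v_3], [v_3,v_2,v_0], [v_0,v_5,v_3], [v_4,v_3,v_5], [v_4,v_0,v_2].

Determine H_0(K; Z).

Fix the vertex order v_0 < v_1 < v_2 < v_3 < v_4 < v_5 and write every simplex with vertices in increasing order. Then dim K = 2 and the simplices of K are:

  0-simplices (6): [v_0], [v_1], [v_2], [v_3], [v_4], [v_5]
  1-simplices (15): (15 of them)
  2-simplices (10): [v_0,v_1,v_4], [v_0,v_1,v_5], [v_0,v_2,v_3], [v_0,v_2,v_4], [v_0,v_3,v_5], [v_1,v_2,v_3], [v_1,v_2,v_5], [v_1,v_3,v_4], [v_2,v_4,v_5], [v_3,v_4,v_5]

so the chain groups are C_0 ≅ Z^6, C_1 ≅ Z^15, C_2 ≅ Z^10.

Boundary ∂_1: C_1 → C_0 maps an edge to its endpoints' difference, ∂[p,q] = q − p.
The resulting 6×15 matrix has rank 5, and its Smith normal form has invariant factors (1,1,1,1,1).

∂_2: C_2 → C_1 maps a triangle to the signed sum of its edges. For instance
  ∂[v_0,v_3,v_5] = [v_3,v_5] − [v_0,v_5] + [v_0,v_3],
  ∂[v_1,v_3,v_4] = [v_3,v_4] − [v_1,v_4] + [v_1,v_3].
This gives a 15×10 integer matrix of rank 10; reducing to Smith normal form yields diagonal entries (1,1,1,1,1,1,1,1,1,2).

From H_k ≅ ker(∂_k) / im(∂_{k+1}) we obtain:

  H_0: rank C_0 − rank ∂_1 = 6 − 5 = 1, and the invariant factors of ∂_1 are all 1, so H_0 = Z.

(K is a triangulation of the real projective plane RP^2.)

H_0 ≅ Z.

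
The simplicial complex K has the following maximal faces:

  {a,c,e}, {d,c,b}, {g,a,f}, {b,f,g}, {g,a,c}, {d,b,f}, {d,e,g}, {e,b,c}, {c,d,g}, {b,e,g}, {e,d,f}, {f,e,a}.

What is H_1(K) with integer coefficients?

Take the total order a < b < c < d < e < f < g on the vertex set. Then K (dimension 2) consists of the simplices:

  0-simplices (7): a, b, c, d, e, f, g
  1-simplices (18): ac, ae, af, ag, bc, bd, be, bf, bg, cd, ce, cg, de, df, dg, ef, eg, fg
  2-simplices (12): ace, acg, aef, afg, bcd, bce, bdf, beg, bfg, cdg, def, deg

Hence C_0 ≅ Z^7, C_1 ≅ Z^18, C_2 ≅ Z^12.

The boundary map ∂_1: C_1 → C_0 sends each edge [p,q] (with p < q) to q − p. For instance
  ∂df = f − d.
This gives a 7×18 integer matrix of rank 6; reducing to Smith normal form yields diagonal entries (1,1,1,1,1,1).

Boundary ∂_2: C_2 → C_1 sends each 2-simplex [p,q,r] to [q,r] − [p,r] + [p,q]. For instance
  ∂bce = ce − be + bc,
  ∂aef = ef − af + ae.
The resulting 18×12 matrix has rank 12, and its Smith normal form has invariant factors (1,1,1,1,1,1,1,1,1,1,1,2).

Reading off H_k = ker ∂_k / im ∂_{k+1}:

  H_1: rank ker ∂_1 − rank ∂_2 = (18 − 6) − 12 = 0, and ∂_2 has invariant factor 2 > 1, so H_1 ≅ Z/2Z.

H_1 ≅ Z/2Z.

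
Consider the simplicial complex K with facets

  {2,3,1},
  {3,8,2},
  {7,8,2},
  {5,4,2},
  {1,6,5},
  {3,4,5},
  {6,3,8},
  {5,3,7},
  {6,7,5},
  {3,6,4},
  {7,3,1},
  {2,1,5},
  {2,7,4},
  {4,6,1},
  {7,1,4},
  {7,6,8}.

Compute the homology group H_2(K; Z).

H_2 = Z.

Order the vertices as 1 < 2 < 3 < 4 < 5 < 6 < 7 < 8. Listing each simplex with vertices in this order, K has dimension 2 with simplices:

  0-simplices (8): [1], [2], [3], [4], [5], [6], [7], [8]
  1-simplices (24): (24 of them)
  2-simplices (16): [1,2,3], [1,2,5], [1,3,7], [1,4,6], [1,4,7], [1,5,6], [2,3,8], [2,4,5], [2,4,7], [2,7,8], [3,4,5], [3,4,6], [3,5,7], [3,6,8], [5,6,7], [6,7,8]

so the chain groups are C_0 ≅ Z^8, C_1 ≅ Z^24, C_2 ≅ Z^16.

∂_1: C_1 → C_0 sends each edge [p,q] (with p < q) to q − p.
This gives a 8×24 integer matrix of rank 7; reducing to Smith normal form yields diagonal entries (1,1,1,1,1,1,1).

Boundary ∂_2: C_2 → C_1 sends each 2-simplex [p,q,r] to [q,r] − [p,r] + [p,q]. For instance
  ∂[1,4,6] = [4,6] − [1,6] + [1,4],
  ∂[2,3,8] = [3,8] − [2,8] + [2,3].
The resulting 24×16 matrix has rank 15, and its Smith normal form has invariant factors (1,1,1,1,1,1,1,1,1,1,1,1,1,1,1).

Reading off H_k = ker ∂_k / im ∂_{k+1}:

  H_2: rank ker ∂_2 − rank ∂_3 = (16 − 15) − 0 = 1, and there is no ∂_3, so H_2 = Z.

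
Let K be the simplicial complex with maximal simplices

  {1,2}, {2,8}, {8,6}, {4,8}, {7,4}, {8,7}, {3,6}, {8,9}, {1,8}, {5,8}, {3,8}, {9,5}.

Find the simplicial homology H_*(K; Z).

Order the vertices as 1 < 2 < 3 < 4 < 5 < 6 < 7 < 8 < 9. Listing each simplex with vertices in this order, K has dimension 1 with simplices:

  0-simplices (9): [1], [2], [3], [4], [5], [6], [7], [8], [9]
  1-simplices (12): [1,2], [1,8], [2,8], [3,6], [3,8], [4,7], [4,8], [5,8], [5,9], [6,8], [7,8], [8,9]

so the chain groups are C_0 ≅ Z^9, C_1 ≅ Z^12.

∂_1: C_1 → C_0 is given by ∂[p,q] = [q] − [p].
The resulting 9×12 matrix has rank 8, and its Smith normal form has invariant factors (1,1,1,1,1,1,1,1).

Now H_k = ker ∂_k / im ∂_{k+1}, so:

  H_0: rank C_0 − rank ∂_1 = 9 − 8 = 1, and the invariant factors of ∂_1 are all 1, so H_0 ≅ Z.
  H_1: rank ker ∂_1 − rank ∂_2 = (12 − 8) − 0 = 4, and there is no ∂_2, so H_1 ≅ Z^4.

(K is a triangulation of a wedge of 4 circles.)

H_0 = Z,  H_1 = Z^4.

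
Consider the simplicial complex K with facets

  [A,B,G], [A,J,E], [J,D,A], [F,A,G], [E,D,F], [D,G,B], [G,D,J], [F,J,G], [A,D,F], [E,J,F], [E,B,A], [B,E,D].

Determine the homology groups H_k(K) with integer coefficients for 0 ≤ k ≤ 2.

Order the vertices as A < B < D < E < F < G < J. Listing each simplex with vertices in this order, K has dimension 2 with simplices:

  0-simplices (7): A, B, D, E, F, G, J
  1-simplices (18): AB, AD, AE, AF, AG, AJ, BD, BE, BG, DE, DF, DG, DJ, EF, EJ, FG, FJ, GJ
  2-simplices (12): ABE, ABG, ADF, ADJ, AEJ, AFG, BDE, BDG, DEF, DGJ, EFJ, FGJ

so the chain groups are C_0 ≅ Z^7, C_1 ≅ Z^18, C_2 ≅ Z^12.

Boundary ∂_1: C_1 → C_0 sends each edge [p,q] (with p < q) to q − p. For instance
  ∂AF = F − A.
This gives a 7×18 integer matrix of rank 6; reducing to Smith normal form yields diagonal entries (1,1,1,1,1,1).

Boundary ∂_2: C_2 → C_1 sends each 2-simplex [p,q,r] to [q,r] − [p,r] + [p,q]. For instance
  ∂DEF = EF − DF + DE,
  ∂ABE = BE − AE + AB.
The 18×12 boundary matrix has rank 12 and Smith normal form diag(1,1,1,1,1,1,1,1,1,1,1,2).

Computing H_k = (kernel of ∂_k) / (image of ∂_{k+1}):

  H_0: rank C_0 − rank ∂_1 = 7 − 6 = 1, and the invariant factors of ∂_1 are all 1, so H_0 ≅ Z.
  H_1: rank ker ∂_1 − rank ∂_2 = (18 − 6) − 12 = 0, and ∂_2 has invariant factor 2 > 1, so H_1 ≅ Z/2Z.
  H_2: rank ker ∂_2 − rank ∂_3 = (12 − 12) − 0 = 0, and there is no ∂_3, so H_2 ≅ 0.

As a check, the Euler characteristic is 7 − 18 + 12 = 1, which agrees with 1 − 0 + 0 = 1.

H_0 = Z,  H_1 = Z/2Z,  H_2 = 0.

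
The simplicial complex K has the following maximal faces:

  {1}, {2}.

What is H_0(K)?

H_0 = Z^2.

We work with the vertex ordering 1 < 2. The simplices of K, each written with vertices in increasing order, are:

  0-simplices (2): [1], [2]

giving chain groups C_0 ≅ Z^2.

Computing H_k = (kernel of ∂_k) / (image of ∂_{k+1}):

  H_0: rank C_0 − rank ∂_1 = 2 − 0 = 2, and there is no ∂_1, so H_0 ≅ Z^2.

(K is a triangulation of a set of 2 points.)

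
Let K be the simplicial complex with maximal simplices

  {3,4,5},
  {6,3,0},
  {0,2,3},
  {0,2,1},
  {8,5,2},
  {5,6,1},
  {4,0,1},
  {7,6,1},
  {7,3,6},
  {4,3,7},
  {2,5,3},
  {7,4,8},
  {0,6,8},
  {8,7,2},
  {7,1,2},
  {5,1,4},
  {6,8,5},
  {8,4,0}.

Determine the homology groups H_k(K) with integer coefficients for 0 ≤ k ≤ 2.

H_0 = Z,  H_1 = Z^2,  H_2 = Z.

Take the total order 0 < 1 < 2 < 3 < 4 < 5 < 6 < 7 < 8 on the vertex set. Then K (dimension 2) consists of the simplices:

  0-simplices (9): [0], [1], [2], [3], [4], [5], [6], [7], [8]
  1-simplices (27): (27 of them)
  2-simplices (18): [0,1,2], [0,1,4], [0,2,3], [0,3,6], [0,4,8], [0,6,8], [1,2,7], [1,4,5], [1,5,6], [1,6,7], [2,3,5], [2,5,8], [2,7,8], [3,4,5], [3,4,7], [3,6,7], [4,7,8], [5,6,8]

giving chain groups C_0 ≅ Z^9, C_1 ≅ Z^27, C_2 ≅ Z^18.

∂_1: C_1 → C_0 is given by ∂[p,q] = [q] − [p]. For instance
  ∂[1,6] = [6] − [1].
As a 9×27 matrix over Z this has rank 8, with invariant factors (1,1,1,1,1,1,1,1).

∂_2: C_2 → C_1 acts by ∂[p,q,r] = [q,r] − [p,r] + [p,q]. For instance
  ∂[0,1,2] = [1,2] − [0,2] + [0,1],
  ∂[0,1,4] = [1,4] − [0,4] + [0,1].
As a 27×18 matrix over Z this has rank 17, with invariant factors (1,1,1,1,1,1,1,1,1,1,1,1,1,1,1,1,1).

Reading off H_k = ker ∂_k / im ∂_{k+1}:

  H_0: rank C_0 − rank ∂_1 = 9 − 8 = 1, and the invariant factors of ∂_1 are all 1, so H_0 = Z.
  H_1: rank ker ∂_1 − rank ∂_2 = (27 − 8) − 17 = 2, and the invariant factors of ∂_2 are all 1, so H_1 = Z^2.
  H_2: rank ker ∂_2 − rank ∂_3 = (18 − 17) − 0 = 1, and there is no ∂_3, so H_2 = Z.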